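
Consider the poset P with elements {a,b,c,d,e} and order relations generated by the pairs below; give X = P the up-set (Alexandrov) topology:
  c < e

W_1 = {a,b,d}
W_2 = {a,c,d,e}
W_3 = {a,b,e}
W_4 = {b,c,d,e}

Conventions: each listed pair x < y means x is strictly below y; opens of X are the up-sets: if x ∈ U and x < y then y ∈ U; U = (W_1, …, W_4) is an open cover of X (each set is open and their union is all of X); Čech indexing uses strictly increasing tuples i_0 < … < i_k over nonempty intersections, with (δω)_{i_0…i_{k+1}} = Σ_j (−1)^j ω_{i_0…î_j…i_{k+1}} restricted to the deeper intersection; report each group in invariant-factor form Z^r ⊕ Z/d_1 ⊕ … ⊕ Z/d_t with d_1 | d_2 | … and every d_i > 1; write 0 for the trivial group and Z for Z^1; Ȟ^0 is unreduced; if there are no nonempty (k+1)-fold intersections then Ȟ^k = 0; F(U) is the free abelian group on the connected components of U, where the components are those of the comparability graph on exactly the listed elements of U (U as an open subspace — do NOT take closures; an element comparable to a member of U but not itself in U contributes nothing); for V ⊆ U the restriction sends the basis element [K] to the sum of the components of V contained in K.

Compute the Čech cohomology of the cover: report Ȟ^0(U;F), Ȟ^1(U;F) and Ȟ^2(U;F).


Ȟ^0 = Z^4, Ȟ^1 = 0 and Ȟ^2 = 0

nonempty overlaps:
  W12={a,d} W13={a,b} W14={b,d} W23={a,e} W24={c,d,e} W34={b,e}
  W123={a} W124={d} W134={b} W234={e}
components per intersection:
  W1: {a} {b} {d}
  W2: {a} {c,e} {d}
  W3: {a} {b} {e}
  W4: {b} {c,e} {d}
  W12: {a} {d}
  W13: {a} {b}
  W14: {b} {d}
  W23: {a} {e}
  W24: {c,e} {d}
  W34: {b} {e}
  W123: {a}
  W124: {d}
  W134: {b}
  W234: {e}
C dims 12,12,4; δ0: rk 8, SNF 1^8; δ1: rk 4, SNF 1^4
degree 0: 12−8−0 = 4 → Ȟ^0 ≅ Z^4
degree 1: 12−4−8 = 0 → Ȟ^1 ≅ 0
degree 2: 4−0−4 = 0 → Ȟ^2 ≅ 0


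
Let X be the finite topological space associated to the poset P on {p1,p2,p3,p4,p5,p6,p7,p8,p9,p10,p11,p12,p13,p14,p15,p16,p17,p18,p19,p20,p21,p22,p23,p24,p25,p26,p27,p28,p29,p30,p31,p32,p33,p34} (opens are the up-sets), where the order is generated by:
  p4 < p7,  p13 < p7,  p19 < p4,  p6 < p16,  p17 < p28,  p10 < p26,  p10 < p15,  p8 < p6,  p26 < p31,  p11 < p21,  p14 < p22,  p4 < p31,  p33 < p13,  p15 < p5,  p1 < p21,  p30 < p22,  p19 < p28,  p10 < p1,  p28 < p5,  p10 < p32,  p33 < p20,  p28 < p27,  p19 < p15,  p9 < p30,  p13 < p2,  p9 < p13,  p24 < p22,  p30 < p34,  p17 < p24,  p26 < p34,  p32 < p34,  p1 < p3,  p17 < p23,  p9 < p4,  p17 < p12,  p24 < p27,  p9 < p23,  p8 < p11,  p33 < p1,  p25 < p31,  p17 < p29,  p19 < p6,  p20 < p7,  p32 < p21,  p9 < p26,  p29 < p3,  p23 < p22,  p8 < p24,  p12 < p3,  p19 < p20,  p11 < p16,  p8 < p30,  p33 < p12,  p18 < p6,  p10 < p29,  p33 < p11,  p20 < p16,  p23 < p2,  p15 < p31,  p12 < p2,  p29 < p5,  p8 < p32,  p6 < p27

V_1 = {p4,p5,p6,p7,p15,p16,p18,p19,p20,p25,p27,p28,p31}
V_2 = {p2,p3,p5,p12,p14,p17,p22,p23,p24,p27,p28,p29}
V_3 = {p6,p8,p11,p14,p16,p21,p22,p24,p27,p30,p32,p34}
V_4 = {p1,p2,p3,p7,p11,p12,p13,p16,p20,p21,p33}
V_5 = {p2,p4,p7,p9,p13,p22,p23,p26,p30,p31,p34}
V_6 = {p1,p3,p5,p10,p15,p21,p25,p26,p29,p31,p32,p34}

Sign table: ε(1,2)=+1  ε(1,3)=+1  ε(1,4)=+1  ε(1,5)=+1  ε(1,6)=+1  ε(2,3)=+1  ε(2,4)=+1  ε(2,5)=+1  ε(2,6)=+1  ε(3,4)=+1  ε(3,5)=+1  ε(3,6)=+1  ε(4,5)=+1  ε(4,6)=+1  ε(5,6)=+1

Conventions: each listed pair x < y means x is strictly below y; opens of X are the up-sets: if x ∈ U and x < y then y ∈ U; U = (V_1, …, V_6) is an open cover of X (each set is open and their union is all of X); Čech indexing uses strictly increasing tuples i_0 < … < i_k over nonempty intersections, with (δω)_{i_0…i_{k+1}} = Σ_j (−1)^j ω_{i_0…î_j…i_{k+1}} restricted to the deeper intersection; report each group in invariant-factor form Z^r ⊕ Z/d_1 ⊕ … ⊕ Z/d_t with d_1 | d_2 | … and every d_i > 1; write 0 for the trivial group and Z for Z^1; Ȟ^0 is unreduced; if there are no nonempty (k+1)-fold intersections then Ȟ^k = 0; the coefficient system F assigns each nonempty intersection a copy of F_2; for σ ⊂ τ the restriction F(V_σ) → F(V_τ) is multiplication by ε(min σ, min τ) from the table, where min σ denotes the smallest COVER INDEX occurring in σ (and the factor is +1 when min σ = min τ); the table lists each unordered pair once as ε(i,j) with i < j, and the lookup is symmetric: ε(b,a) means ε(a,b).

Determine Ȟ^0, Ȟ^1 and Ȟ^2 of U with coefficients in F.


cover nerve:
  V12={p5,p27,p28} V13={p6,p16,p27} V14={p7,p16,p20} V15={p4,p7,p31} V16={p5,p15,p25,p31} V23={p14,p22,p24,p27} V24={p2,p3,p12} V25={p2,p22,p23} V26={p3,p5,p29} V34={p11,p16,p21} V35={p22,p30,p34} V36={p21,p32,p34} V45={p2,p7,p13} V46={p1,p3,p21} V56={p26,p31,p34}
  V123={p27} V126={p5} V134={p16} V145={p7} V156={p31} V235={p22} V245={p2} V246={p3} V346={p21} V356={p34}
C dims 6,15,10; δ0: rk_F2 5; δ1: rk_F2 9
Ȟ^0: (6−5)−0=1 ⇒ Z/2
Ȟ^1: (15−9)−5=1 ⇒ Z/2
Ȟ^2: (10−0)−9=1 ⇒ Z/2

Ȟ^0 = Z/2, Ȟ^1 = Z/2, Ȟ^2 = Z/2


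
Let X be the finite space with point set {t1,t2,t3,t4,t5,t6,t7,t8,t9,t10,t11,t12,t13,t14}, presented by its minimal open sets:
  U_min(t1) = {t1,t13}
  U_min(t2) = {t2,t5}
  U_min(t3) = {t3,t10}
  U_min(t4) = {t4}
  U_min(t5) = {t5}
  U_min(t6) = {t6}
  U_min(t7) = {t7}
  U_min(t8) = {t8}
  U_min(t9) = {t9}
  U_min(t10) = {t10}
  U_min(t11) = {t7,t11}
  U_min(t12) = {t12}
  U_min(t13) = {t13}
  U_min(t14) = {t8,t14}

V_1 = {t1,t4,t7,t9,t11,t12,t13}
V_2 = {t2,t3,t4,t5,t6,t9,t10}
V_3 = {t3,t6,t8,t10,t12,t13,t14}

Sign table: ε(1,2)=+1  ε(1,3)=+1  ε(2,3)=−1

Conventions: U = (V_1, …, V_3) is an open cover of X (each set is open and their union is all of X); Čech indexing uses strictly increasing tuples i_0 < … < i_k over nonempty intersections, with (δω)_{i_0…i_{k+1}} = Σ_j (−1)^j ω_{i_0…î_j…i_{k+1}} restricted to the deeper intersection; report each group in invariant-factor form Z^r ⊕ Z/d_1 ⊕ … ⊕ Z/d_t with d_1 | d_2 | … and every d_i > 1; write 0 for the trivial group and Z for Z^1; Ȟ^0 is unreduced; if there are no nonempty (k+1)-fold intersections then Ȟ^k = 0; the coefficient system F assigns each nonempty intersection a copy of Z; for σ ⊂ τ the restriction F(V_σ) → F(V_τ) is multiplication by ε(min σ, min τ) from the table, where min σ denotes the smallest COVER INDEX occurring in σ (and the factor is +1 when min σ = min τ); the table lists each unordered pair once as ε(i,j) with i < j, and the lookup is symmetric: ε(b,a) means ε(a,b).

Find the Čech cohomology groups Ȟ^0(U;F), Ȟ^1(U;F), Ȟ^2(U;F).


Ȟ^0(U;F) ≅ 0, Ȟ^1(U;F) ≅ Z/2 and Ȟ^2(U;F) ≅ 0

nonempty overlaps:
  V12={t4,t9} V13={t12,t13} V23={t3,t6,t10}
C dims 3,3; δ0: rk 3, SNF 1^2·2
degree 0: 3−3−0 = 0 → Ȟ^0 ≅ 0
degree 1: 3−0−3 = 0 plus torsion [2] → Ȟ^1 ≅ Z/2
degree 2: 0−0−0 = 0 → Ȟ^2 ≅ 0


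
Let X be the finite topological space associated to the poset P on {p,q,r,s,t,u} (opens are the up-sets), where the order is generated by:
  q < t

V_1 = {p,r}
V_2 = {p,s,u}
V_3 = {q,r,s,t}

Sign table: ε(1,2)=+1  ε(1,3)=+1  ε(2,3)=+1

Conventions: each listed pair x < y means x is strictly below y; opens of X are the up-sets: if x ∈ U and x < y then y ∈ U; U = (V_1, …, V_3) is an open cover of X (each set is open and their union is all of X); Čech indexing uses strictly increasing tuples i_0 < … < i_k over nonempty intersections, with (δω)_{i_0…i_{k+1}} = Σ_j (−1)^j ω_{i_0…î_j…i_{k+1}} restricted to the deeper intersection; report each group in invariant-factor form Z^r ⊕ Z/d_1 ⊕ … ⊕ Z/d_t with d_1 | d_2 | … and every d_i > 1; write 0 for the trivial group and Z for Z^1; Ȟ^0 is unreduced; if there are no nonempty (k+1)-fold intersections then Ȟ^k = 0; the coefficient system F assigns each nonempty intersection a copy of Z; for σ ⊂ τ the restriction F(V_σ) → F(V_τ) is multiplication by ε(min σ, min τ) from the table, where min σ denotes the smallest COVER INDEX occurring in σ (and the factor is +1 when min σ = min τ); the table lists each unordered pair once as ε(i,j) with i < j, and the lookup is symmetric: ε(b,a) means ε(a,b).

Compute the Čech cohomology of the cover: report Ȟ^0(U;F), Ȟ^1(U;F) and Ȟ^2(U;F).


Ȟ^0(U;F) ≅ Z, Ȟ^1(U;F) ≅ Z and Ȟ^2(U;F) ≅ 0

nonempty intersections:
  V12={p} V13={r} V23={s}
C dims 3,3; δ0: rk 2, SNF 1^2
Ȟ^0: (3−2)−0=1 ⇒ Z
Ȟ^1: (3−0)−2=1 ⇒ Z
Ȟ^2: (0−0)−0=0 ⇒ 0


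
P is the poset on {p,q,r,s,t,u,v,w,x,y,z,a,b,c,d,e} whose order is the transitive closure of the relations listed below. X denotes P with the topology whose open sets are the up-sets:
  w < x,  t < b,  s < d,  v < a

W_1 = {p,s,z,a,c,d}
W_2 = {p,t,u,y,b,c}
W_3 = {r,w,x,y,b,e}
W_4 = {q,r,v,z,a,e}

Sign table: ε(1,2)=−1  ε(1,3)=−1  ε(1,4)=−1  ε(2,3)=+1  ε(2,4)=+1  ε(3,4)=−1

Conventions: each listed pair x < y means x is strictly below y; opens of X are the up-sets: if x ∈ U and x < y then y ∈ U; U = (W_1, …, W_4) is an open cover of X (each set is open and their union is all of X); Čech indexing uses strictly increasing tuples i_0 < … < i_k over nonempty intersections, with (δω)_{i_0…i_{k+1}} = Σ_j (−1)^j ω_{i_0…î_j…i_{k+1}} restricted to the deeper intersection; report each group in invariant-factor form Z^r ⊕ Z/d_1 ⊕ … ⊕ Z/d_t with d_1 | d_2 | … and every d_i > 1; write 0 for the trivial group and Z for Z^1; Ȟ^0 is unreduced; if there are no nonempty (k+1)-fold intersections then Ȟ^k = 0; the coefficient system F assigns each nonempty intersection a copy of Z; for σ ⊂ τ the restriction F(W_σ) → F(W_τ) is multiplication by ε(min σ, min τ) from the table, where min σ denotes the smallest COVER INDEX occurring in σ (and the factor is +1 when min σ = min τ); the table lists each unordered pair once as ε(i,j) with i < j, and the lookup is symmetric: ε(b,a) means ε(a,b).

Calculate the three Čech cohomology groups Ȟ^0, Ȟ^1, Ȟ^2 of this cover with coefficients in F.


nonempty overlaps:
  W12={p,c} W14={z,a} W23={y,b} W34={r,e}
C dims 4,4; δ0: rk 4, SNF 1^3·2
degree 0: 4−4−0 = 0 → Ȟ^0 ≅ 0
degree 1: 4−0−4 = 0 plus torsion [2] → Ȟ^1 ≅ Z/2
degree 2: 0−0−0 = 0 → Ȟ^2 ≅ 0

Ȟ^0 = 0; Ȟ^1 = Z/2; Ȟ^2 = 0


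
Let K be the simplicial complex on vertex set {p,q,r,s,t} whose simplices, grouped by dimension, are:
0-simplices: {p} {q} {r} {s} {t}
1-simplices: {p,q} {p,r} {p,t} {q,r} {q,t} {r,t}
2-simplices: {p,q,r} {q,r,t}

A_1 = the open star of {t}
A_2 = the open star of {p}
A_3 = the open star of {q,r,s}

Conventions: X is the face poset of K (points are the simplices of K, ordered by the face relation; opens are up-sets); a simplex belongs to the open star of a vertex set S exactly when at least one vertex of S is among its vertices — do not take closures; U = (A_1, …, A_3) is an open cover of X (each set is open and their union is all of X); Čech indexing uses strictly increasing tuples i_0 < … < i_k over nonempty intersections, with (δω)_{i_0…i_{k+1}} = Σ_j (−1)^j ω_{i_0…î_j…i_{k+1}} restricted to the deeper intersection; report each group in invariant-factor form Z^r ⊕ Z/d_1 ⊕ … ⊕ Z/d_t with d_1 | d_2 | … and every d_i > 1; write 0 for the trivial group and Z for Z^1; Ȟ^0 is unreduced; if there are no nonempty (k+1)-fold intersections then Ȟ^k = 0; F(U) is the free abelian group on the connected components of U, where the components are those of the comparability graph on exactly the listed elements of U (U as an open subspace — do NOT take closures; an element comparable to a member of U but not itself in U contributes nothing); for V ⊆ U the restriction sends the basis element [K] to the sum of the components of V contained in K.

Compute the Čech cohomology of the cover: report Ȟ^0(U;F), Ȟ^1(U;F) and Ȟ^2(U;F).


Ȟ^0 ≅ Z^2; Ȟ^1 ≅ Z; Ȟ^2 ≅ 0

nonempty overlaps:
  A1={{t},{p,t},{q,t},{r,t},{q,r,t}} A2={{p},{p,q},{p,r},{p,t},{p,q,r}} A3={{q},{r},{s},{p,q},{p,r},{q,r},{q,t},{r,t},{p,q,r},{q,r,t}}
  A12={{p,t}} A13={{q,t},{r,t},{q,r,t}} A23={{p,q},{p,r},{p,q,r}}
components per intersection:
  A1: {{t},{p,t},{q,t},{r,t},{q,r,t}}
  A2: {{p},{p,q},{p,r},{p,t},{p,q,r}}
  A3: {{q},{r},{p,q},{p,r},{q,r},{q,t},{r,t},{p,q,r},{q,r,t}} {{s}}
  A12: {{p,t}}
  A13: {{q,t},{r,t},{q,r,t}}
  A23: {{p,q},{p,r},{p,q,r}}
C dims 4,3; δ0: rk 2, SNF 1^2
degree 0: 4−2−0 = 2 → Ȟ^0 ≅ Z^2
degree 1: 3−0−2 = 1 → Ȟ^1 ≅ Z
degree 2: 0−0−0 = 0 → Ȟ^2 ≅ 0


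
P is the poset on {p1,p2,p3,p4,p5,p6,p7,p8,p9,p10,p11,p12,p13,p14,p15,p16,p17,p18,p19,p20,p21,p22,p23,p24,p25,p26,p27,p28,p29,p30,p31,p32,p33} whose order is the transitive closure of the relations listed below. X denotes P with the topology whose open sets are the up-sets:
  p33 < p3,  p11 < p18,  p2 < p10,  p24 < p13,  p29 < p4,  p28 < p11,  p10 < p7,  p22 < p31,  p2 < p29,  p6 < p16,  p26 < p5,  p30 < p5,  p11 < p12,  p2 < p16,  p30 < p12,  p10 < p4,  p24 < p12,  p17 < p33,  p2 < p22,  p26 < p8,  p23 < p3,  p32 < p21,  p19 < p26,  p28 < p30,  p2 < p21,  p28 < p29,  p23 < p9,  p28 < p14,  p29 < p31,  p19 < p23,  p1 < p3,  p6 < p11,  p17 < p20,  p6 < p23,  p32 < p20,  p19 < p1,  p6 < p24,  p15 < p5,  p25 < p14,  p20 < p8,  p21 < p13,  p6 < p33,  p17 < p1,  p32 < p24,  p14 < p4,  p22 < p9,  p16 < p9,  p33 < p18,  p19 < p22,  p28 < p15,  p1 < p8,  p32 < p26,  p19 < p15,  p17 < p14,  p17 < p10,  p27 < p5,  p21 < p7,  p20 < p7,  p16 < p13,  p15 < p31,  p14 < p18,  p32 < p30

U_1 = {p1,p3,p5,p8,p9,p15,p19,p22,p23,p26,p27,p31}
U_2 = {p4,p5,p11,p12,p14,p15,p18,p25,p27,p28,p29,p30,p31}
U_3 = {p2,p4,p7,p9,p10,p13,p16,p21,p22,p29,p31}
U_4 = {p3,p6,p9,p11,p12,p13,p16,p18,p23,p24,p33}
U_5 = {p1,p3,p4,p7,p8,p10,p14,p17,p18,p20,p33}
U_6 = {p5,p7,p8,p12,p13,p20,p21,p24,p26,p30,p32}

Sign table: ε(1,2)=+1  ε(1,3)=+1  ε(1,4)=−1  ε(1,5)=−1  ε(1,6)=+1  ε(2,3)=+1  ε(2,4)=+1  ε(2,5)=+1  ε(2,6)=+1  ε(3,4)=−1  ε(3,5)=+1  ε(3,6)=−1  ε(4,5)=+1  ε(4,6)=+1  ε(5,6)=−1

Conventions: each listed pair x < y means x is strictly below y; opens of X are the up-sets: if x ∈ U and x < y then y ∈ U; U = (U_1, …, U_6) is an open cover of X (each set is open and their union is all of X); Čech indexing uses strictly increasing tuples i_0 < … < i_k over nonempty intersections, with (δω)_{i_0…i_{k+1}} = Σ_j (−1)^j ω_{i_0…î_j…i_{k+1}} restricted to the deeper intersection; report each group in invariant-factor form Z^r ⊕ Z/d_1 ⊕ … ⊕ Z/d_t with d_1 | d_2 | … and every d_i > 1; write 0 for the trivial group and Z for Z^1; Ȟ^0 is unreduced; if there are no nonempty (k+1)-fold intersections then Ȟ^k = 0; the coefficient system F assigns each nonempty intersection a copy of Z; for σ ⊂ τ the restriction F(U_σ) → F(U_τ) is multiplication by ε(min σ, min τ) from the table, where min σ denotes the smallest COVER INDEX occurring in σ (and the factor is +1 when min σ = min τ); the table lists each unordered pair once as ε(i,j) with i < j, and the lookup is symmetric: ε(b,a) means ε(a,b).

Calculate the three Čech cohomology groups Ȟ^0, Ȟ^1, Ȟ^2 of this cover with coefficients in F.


nonempty overlaps:
  U12={p5,p15,p27,p31} U13={p9,p22,p31} U14={p3,p9,p23} U15={p1,p3,p8} U16={p5,p8,p26} U23={p4,p29,p31} U24={p11,p12,p18} U25={p4,p14,p18} U26={p5,p12,p30} U34={p9,p13,p16} U35={p4,p7,p10} U36={p7,p13,p21} U45={p3,p18,p33} U46={p12,p13,p24} U56={p7,p8,p20}
  U123={p31} U126={p5} U134={p9} U145={p3} U156={p8} U235={p4} U245={p18} U246={p12} U346={p13} U356={p7}
C dims 6,15,10; δ0: rk 6, SNF 1^5·2; δ1: rk 9, SNF 1^9
degree 0: 6−6−0 = 0 → Ȟ^0 ≅ 0
degree 1: 15−9−6 = 0 plus torsion [2] → Ȟ^1 ≅ Z/2
degree 2: 10−0−9 = 1 → Ȟ^2 ≅ Z

Ȟ^0 ≅ 0, Ȟ^1 ≅ Z/2, Ȟ^2 ≅ Z


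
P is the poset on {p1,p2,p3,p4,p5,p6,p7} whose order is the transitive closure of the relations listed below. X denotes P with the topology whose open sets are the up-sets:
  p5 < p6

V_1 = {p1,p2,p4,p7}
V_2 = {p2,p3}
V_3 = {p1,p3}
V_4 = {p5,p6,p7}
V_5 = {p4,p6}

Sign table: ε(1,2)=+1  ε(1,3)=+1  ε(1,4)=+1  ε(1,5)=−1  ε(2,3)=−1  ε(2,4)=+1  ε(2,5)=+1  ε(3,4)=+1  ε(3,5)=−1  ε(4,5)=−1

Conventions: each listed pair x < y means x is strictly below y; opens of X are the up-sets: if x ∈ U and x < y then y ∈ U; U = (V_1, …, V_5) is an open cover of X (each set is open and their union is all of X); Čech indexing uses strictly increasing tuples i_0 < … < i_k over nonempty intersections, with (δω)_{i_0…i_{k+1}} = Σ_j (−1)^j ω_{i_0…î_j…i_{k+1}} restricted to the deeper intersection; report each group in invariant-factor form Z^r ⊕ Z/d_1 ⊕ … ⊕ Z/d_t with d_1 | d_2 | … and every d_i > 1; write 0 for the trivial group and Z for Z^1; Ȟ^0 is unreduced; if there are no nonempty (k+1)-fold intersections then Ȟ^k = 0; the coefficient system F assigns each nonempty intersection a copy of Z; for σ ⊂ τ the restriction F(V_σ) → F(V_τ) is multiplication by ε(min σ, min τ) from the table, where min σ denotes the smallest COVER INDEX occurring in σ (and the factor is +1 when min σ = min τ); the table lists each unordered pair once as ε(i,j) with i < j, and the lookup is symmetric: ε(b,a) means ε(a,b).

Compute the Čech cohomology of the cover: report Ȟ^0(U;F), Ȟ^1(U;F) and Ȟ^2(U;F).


Ȟ^0(U;F) ≅ 0,  Ȟ^1(U;F) ≅ Z ⊕ Z/2,  Ȟ^2(U;F) ≅ 0

nonempty intersections:
  V12={p2} V13={p1} V14={p7} V15={p4} V23={p3} V45={p6}
C dims 5,6; δ0: rk 5, SNF 1^4·2
Ȟ^0: (5−5)−0=0 ⇒ 0
Ȟ^1: (6−0)−5=1 plus torsion [2] ⇒ Z ⊕ Z/2
Ȟ^2: (0−0)−0=0 ⇒ 0


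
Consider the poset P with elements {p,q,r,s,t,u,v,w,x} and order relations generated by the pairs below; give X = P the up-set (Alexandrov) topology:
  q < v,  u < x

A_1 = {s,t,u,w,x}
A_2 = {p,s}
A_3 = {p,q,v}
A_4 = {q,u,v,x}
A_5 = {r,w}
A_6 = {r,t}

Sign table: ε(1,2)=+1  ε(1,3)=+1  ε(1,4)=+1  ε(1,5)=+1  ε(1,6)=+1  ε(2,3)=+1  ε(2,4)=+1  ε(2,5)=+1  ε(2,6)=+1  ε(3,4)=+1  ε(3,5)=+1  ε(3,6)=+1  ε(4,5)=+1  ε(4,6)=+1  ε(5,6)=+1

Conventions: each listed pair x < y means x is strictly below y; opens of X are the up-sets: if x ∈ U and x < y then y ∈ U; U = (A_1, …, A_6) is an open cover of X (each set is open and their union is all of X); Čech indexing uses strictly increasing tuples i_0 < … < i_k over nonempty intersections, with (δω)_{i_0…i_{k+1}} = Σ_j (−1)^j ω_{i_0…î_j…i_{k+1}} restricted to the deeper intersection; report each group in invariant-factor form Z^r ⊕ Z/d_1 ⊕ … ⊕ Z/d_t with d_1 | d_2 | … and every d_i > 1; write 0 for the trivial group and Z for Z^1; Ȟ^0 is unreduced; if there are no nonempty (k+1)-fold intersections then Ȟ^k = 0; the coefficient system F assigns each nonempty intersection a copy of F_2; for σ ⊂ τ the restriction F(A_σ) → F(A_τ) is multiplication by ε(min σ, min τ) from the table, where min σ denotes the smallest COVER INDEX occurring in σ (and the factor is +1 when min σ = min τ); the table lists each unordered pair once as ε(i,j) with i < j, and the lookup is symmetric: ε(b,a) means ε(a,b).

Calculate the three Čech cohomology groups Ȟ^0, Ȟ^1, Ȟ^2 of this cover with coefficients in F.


cover nerve:
  A12={s} A14={u,x} A15={w} A16={t} A23={p} A34={q,v} A56={r}
C dims 6,7; δ0: rk_F2 5
Ȟ^0: (6−5)−0=1 ⇒ Z/2
Ȟ^1: (7−0)−5=2 ⇒ Z/2 ⊕ Z/2
Ȟ^2: (0−0)−0=0 ⇒ 0

Ȟ^0(U;F) ≅ Z/2,  Ȟ^1(U;F) ≅ Z/2 ⊕ Z/2,  Ȟ^2(U;F) ≅ 0


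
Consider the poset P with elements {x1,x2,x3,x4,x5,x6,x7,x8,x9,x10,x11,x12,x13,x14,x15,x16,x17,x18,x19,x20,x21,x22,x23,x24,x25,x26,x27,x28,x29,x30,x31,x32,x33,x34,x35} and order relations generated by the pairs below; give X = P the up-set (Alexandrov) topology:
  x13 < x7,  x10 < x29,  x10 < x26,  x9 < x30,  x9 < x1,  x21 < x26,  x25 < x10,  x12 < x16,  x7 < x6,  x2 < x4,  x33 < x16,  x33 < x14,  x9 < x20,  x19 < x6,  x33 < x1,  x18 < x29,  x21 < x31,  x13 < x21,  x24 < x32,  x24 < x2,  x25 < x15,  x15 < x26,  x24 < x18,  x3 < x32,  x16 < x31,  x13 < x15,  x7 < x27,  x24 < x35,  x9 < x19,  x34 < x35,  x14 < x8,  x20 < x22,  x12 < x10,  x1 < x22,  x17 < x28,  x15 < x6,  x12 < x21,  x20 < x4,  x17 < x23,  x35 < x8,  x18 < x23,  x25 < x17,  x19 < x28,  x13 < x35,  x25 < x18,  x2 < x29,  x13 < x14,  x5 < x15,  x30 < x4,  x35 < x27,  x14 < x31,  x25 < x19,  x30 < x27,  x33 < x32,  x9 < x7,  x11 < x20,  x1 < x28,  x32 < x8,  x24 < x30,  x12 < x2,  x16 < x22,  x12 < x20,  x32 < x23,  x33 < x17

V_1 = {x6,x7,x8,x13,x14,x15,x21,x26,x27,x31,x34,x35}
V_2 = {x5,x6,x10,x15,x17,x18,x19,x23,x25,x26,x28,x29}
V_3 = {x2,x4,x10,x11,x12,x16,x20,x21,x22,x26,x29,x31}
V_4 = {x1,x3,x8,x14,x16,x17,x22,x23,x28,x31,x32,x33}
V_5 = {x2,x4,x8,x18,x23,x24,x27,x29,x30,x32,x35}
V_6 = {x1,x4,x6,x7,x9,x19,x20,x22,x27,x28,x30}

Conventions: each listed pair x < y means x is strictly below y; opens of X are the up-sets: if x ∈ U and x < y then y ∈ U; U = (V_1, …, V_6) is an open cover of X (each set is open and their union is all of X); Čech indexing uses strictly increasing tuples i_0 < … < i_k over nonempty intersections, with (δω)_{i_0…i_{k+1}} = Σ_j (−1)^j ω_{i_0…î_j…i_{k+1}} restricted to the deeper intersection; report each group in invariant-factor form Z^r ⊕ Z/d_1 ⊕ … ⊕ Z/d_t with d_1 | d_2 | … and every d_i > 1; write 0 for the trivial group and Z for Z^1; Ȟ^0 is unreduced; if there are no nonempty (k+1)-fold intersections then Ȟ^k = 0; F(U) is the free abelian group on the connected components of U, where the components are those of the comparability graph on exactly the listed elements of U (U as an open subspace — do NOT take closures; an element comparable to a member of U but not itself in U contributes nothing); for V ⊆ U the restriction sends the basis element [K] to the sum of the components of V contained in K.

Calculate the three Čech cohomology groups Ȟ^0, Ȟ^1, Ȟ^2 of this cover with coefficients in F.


nerve simplices:
  V12={x6,x15,x26} V13={x21,x26,x31} V14={x8,x14,x31} V15={x8,x27,x35} V16={x6,x7,x27} V23={x10,x26,x29} V24={x17,x23,x28} V25={x18,x23,x29} V26={x6,x19,x28} V34={x16,x22,x31} V35={x2,x4,x29} V36={x4,x20,x22} V45={x8,x23,x32} V46={x1,x22,x28} V56={x4,x27,x30}
  V123={x26} V126={x6} V134={x31} V145={x8} V156={x27} V235={x29} V245={x23} V246={x28} V346={x22} V356={x4}
components per intersection:
  V1: {x6,x7,x8,x13,x14,x15,x21,x26,x27,x31,x34,x35}
  V2: {x5,x6,x10,x15,x17,x18,x19,x23,x25,x26,x28,x29}
  V3: {x2,x4,x10,x11,x12,x16,x20,x21,x22,x26,x29,x31}
  V4: {x1,x3,x8,x14,x16,x17,x22,x23,x28,x31,x32,x33}
  V5: {x2,x4,x8,x18,x23,x24,x27,x29,x30,x32,x35}
  V6: {x1,x4,x6,x7,x9,x19,x20,x22,x27,x28,x30}
  V12: {x6,x15,x26}
  V13: {x21,x26,x31}
  V14: {x8,x14,x31}
  V15: {x8,x27,x35}
  V16: {x6,x7,x27}
  V23: {x10,x26,x29}
  V24: {x17,x23,x28}
  V25: {x18,x23,x29}
  V26: {x6,x19,x28}
  V34: {x16,x22,x31}
  V35: {x2,x4,x29}
  V36: {x4,x20,x22}
  V45: {x8,x23,x32}
  V46: {x1,x22,x28}
  V56: {x4,x27,x30}
  V123: {x26}
  V126: {x6}
  V134: {x31}
  V145: {x8}
  V156: {x27}
  V235: {x29}
  V245: {x23}
  V246: {x28}
  V346: {x22}
  V356: {x4}
C dims 6,15,10; δ0: rk 5, SNF 1^5; δ1: rk 10, SNF 1^9·2
degree 0: 6−5−0 = 1 → Ȟ^0 ≅ Z
degree 1: 15−10−5 = 0 → Ȟ^1 ≅ 0
degree 2: 10−0−10 = 0 plus torsion [2] → Ȟ^2 ≅ Z/2

Ȟ^0 = Z,  Ȟ^1 = 0,  Ȟ^2 = Z/2


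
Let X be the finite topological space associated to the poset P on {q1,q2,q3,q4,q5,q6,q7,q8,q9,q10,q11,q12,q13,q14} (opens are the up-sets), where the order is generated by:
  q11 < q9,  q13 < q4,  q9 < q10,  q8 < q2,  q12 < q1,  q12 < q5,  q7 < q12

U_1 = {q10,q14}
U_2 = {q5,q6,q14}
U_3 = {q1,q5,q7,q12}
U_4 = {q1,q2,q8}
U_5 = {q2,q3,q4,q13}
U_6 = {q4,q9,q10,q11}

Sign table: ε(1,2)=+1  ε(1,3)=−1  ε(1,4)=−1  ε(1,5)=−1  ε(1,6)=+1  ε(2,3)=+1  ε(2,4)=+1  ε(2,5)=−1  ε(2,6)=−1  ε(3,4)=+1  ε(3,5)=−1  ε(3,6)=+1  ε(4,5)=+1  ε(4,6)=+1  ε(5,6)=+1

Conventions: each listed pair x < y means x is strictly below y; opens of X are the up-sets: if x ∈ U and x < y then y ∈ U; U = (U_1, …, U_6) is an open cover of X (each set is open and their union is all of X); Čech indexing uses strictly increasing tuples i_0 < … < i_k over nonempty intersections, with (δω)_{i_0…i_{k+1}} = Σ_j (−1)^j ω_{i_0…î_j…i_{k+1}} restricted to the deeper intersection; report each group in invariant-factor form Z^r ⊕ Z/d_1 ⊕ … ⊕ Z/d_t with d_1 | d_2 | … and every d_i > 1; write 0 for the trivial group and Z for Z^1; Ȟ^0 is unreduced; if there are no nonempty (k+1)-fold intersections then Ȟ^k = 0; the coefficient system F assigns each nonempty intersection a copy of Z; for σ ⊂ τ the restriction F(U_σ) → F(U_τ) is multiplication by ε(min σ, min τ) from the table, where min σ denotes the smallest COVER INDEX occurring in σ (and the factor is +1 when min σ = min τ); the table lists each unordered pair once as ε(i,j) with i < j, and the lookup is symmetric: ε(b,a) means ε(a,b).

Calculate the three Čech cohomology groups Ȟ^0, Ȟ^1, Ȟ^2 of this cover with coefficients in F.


nonempty intersections:
  U12={q14} U16={q10} U23={q5} U34={q1} U45={q2} U56={q4}
C dims 6,6; δ0: rk 5, SNF 1^5
Ȟ^0: (6−5)−0=1 ⇒ Z
Ȟ^1: (6−0)−5=1 ⇒ Z
Ȟ^2: (0−0)−0=0 ⇒ 0

Ȟ^0 ≅ Z, Ȟ^1 ≅ Z and Ȟ^2 ≅ 0


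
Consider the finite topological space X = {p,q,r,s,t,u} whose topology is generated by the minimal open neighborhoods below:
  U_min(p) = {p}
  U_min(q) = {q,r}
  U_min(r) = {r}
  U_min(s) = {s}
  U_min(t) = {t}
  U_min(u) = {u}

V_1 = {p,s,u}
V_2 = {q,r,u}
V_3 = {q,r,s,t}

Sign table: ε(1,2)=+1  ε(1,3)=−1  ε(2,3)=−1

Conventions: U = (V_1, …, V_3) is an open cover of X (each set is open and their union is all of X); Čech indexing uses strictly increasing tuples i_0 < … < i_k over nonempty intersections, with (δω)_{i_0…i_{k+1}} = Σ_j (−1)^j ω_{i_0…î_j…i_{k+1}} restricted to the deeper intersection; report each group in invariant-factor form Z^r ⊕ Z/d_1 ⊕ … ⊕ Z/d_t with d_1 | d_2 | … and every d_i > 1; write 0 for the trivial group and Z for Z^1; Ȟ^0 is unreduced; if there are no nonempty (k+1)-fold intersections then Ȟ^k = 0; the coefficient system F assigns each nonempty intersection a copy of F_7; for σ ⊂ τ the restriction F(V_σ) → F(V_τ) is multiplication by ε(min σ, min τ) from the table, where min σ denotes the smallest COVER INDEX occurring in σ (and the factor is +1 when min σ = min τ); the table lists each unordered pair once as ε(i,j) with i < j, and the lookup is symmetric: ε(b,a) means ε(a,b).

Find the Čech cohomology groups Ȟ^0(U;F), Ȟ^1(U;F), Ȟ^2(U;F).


nonempty overlaps:
  V12={u} V13={s} V23={q,r}
C dims 3,3; δ0: rk_F7 2
degree 0: 3−2−0 = 1 → Ȟ^0 ≅ Z/7
degree 1: 3−0−2 = 1 → Ȟ^1 ≅ Z/7
degree 2: 0−0−0 = 0 → Ȟ^2 ≅ 0

Ȟ^0(U;F) ≅ Z/7, Ȟ^1(U;F) ≅ Z/7, Ȟ^2(U;F) ≅ 0


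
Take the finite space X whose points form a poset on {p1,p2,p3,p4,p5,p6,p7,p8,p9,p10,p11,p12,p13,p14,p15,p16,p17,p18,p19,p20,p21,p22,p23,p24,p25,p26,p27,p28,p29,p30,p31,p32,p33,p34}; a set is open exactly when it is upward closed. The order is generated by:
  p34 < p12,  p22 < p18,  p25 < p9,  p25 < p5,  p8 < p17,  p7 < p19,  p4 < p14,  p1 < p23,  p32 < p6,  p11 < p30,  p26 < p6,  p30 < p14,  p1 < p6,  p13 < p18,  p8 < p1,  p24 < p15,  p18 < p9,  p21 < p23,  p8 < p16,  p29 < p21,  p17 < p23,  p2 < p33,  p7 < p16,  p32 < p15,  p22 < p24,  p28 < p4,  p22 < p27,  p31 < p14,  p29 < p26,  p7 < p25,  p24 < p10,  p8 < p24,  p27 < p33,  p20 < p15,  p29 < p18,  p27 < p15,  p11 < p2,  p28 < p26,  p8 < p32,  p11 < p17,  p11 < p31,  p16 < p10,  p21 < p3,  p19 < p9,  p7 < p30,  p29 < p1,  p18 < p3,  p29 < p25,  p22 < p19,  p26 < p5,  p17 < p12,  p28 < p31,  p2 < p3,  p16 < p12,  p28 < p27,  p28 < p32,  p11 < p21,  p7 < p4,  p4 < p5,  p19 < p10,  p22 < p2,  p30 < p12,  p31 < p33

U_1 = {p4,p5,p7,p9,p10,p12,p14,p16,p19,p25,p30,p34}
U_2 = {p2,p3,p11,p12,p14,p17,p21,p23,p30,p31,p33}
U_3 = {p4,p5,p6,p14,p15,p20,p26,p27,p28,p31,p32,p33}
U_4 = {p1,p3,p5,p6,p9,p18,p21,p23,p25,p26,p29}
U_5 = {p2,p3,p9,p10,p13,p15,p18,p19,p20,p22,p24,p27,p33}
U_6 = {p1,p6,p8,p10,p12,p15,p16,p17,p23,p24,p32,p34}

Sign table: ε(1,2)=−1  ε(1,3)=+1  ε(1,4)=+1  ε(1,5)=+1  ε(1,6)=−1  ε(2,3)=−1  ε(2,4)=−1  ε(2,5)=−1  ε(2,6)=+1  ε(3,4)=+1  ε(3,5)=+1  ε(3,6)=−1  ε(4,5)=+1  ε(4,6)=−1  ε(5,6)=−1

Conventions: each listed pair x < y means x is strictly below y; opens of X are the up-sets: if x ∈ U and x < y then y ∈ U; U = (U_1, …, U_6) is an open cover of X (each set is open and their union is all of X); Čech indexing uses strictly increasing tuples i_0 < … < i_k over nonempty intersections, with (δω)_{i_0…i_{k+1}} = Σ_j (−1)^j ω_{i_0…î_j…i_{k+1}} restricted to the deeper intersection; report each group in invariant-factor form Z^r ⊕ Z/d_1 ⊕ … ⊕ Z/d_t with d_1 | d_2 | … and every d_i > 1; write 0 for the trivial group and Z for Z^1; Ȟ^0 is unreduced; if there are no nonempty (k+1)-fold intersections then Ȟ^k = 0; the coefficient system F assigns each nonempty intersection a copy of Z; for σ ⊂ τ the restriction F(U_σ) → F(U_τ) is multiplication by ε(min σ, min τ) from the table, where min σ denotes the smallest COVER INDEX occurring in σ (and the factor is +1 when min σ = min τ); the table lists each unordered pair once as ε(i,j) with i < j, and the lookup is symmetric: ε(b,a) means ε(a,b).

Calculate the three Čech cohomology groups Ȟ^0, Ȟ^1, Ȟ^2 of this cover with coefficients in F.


Ȟ^0 = Z, Ȟ^1 = 0, Ȟ^2 = Z/2

nerve simplices:
  U12={p12,p14,p30} U13={p4,p5,p14} U14={p5,p9,p25} U15={p9,p10,p19} U16={p10,p12,p16,p34} U23={p14,p31,p33} U24={p3,p21,p23} U25={p2,p3,p33} U26={p12,p17,p23} U34={p5,p6,p26} U35={p15,p20,p27,p33} U36={p6,p15,p32} U45={p3,p9,p18} U46={p1,p6,p23} U56={p10,p15,p24}
  U123={p14} U126={p12} U134={p5} U145={p9} U156={p10} U235={p33} U245={p3} U246={p23} U346={p6} U356={p15}
C dims 6,15,10; δ0: rk 5, SNF 1^5; δ1: rk 10, SNF 1^9·2
degree 0: 6−5−0 = 1 → Ȟ^0 ≅ Z
degree 1: 15−10−5 = 0 → Ȟ^1 ≅ 0
degree 2: 10−0−10 = 0 plus torsion [2] → Ȟ^2 ≅ Z/2


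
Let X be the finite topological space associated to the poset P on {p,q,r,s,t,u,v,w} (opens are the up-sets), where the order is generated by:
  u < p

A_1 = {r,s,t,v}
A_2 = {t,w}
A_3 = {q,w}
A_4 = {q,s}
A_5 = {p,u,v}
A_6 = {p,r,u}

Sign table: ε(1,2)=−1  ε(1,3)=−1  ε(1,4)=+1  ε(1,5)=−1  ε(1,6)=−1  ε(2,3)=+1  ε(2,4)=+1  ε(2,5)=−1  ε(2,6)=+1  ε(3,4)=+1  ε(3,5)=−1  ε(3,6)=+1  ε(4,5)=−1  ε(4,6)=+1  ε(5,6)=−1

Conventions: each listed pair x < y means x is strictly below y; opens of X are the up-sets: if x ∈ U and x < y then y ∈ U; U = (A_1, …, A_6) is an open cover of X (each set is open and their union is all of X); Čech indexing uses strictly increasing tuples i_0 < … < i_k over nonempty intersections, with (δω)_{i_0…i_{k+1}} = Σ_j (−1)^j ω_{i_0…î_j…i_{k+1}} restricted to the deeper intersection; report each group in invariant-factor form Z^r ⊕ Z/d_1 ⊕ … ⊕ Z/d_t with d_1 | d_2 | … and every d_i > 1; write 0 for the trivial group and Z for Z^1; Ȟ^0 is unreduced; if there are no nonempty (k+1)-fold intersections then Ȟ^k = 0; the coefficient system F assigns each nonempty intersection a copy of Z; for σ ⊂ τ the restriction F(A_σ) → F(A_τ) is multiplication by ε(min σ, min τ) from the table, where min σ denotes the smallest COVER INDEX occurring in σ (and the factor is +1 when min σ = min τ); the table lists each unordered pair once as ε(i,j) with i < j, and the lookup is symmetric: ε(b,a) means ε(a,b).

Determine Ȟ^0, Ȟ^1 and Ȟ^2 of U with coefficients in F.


intersection data:
  A12={t} A14={s} A15={v} A16={r} A23={w} A34={q} A56={p,u}
C dims 6,7; δ0: rk 6, SNF 1^5·2
Ȟ^0 = (6 − 6) − 0 = 0, so Ȟ^0 ≅ 0
Ȟ^1 = (7 − 0) − 6 = 1 plus torsion [2], so Ȟ^1 ≅ Z ⊕ Z/2
Ȟ^2 = (0 − 0) − 0 = 0, so Ȟ^2 ≅ 0

Ȟ^0 = 0, Ȟ^1 = Z ⊕ Z/2, Ȟ^2 = 0


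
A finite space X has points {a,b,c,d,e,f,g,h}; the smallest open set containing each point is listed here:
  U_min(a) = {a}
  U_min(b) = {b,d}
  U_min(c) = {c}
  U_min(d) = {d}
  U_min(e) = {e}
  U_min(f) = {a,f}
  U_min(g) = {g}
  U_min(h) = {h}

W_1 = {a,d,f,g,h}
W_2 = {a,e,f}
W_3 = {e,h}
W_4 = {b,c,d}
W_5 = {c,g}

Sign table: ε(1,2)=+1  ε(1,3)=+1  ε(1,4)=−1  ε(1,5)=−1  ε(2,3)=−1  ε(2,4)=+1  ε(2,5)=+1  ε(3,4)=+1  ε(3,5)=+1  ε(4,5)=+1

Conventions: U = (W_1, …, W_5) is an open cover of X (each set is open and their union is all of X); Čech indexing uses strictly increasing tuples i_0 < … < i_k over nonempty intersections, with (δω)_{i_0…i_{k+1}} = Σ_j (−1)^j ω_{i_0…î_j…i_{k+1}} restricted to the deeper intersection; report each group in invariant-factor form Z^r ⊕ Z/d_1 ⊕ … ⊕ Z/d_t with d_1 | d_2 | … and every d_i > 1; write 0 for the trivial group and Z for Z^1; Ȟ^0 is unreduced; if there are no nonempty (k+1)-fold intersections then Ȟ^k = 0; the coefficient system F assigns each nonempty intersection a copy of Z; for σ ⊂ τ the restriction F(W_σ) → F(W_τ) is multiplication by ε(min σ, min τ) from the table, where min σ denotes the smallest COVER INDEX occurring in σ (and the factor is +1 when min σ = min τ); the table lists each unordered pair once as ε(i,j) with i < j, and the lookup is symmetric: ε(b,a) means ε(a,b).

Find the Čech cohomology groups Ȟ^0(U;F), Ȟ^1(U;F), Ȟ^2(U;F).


Ȟ^0 = 0,  Ȟ^1 = Z ⊕ Z/2,  Ȟ^2 = 0

nerve of the cover:
  W12={a,f} W13={h} W14={d} W15={g} W23={e} W45={c}
C dims 5,6; δ0: rk 5, SNF 1^4·2
Ȟ^0 = (5 − 5) − 0 = 0, so Ȟ^0 ≅ 0
Ȟ^1 = (6 − 0) − 5 = 1 plus torsion [2], so Ȟ^1 ≅ Z ⊕ Z/2
Ȟ^2 = (0 − 0) − 0 = 0, so Ȟ^2 ≅ 0


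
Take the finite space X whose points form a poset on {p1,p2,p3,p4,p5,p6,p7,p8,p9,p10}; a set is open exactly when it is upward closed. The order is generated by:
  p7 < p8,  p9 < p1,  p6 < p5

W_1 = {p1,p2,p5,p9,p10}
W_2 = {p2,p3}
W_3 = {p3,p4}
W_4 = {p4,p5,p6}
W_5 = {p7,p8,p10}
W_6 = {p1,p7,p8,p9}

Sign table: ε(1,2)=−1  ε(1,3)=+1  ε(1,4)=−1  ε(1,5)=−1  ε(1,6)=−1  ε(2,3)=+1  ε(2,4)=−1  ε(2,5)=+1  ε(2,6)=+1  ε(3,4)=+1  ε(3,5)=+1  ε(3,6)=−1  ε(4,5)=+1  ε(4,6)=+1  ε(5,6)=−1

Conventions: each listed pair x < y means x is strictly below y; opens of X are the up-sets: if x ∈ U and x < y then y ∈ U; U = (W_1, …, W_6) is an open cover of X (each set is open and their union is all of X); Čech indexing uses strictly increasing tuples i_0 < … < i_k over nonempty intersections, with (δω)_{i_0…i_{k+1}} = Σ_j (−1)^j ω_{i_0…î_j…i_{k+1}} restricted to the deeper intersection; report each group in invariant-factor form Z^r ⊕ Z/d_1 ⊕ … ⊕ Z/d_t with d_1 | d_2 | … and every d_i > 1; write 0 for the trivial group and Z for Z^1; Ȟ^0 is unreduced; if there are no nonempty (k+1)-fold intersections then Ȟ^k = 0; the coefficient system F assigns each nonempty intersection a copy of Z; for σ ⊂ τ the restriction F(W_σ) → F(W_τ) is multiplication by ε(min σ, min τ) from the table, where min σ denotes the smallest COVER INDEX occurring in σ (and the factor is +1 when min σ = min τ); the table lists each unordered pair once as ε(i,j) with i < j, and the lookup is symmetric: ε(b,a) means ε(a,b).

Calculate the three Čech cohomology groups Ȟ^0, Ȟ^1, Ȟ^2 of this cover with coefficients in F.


intersection data:
  W12={p2} W14={p5} W15={p10} W16={p1,p9} W23={p3} W34={p4} W56={p7,p8}
C dims 6,7; δ0: rk 6, SNF 1^5·2
Ȟ^0 = (6 − 6) − 0 = 0, so Ȟ^0 ≅ 0
Ȟ^1 = (7 − 0) − 6 = 1 plus torsion [2], so Ȟ^1 ≅ Z ⊕ Z/2
Ȟ^2 = (0 − 0) − 0 = 0, so Ȟ^2 ≅ 0

Ȟ^0(U;F) ≅ 0, Ȟ^1(U;F) ≅ Z ⊕ Z/2 and Ȟ^2(U;F) ≅ 0


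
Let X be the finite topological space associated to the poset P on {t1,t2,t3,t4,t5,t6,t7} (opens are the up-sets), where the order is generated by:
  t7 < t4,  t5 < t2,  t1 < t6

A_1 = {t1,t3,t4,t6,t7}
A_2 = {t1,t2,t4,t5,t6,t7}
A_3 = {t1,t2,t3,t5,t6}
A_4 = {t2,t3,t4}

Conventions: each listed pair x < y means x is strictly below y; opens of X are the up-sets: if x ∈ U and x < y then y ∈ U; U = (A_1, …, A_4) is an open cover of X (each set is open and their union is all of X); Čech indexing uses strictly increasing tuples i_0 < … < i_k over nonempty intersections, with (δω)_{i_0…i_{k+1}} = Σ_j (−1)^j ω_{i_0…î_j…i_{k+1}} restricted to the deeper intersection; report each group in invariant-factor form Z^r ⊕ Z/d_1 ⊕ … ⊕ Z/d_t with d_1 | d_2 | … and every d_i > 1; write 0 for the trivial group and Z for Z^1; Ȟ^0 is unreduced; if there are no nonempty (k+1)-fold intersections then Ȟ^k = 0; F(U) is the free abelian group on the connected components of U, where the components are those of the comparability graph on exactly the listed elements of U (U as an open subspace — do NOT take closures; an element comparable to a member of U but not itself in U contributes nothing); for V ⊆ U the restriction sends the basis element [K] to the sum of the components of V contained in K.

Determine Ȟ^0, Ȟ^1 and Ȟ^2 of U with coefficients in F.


Ȟ^0(U;F) ≅ Z^4, Ȟ^1(U;F) ≅ 0 and Ȟ^2(U;F) ≅ 0

nerve simplices:
  A12={t1,t4,t6,t7} A13={t1,t3,t6} A14={t3,t4} A23={t1,t2,t5,t6} A24={t2,t4} A34={t2,t3}
  A123={t1,t6} A124={t4} A134={t3} A234={t2}
components per intersection:
  A1: {t1,t6} {t3} {t4,t7}
  A2: {t1,t6} {t2,t5} {t4,t7}
  A3: {t1,t6} {t2,t5} {t3}
  A4: {t2} {t3} {t4}
  A12: {t1,t6} {t4,t7}
  A13: {t1,t6} {t3}
  A14: {t3} {t4}
  A23: {t1,t6} {t2,t5}
  A24: {t2} {t4}
  A34: {t2} {t3}
  A123: {t1,t6}
  A124: {t4}
  A134: {t3}
  A234: {t2}
C dims 12,12,4; δ0: rk 8, SNF 1^8; δ1: rk 4, SNF 1^4
degree 0: 12−8−0 = 4 → Ȟ^0 ≅ Z^4
degree 1: 12−4−8 = 0 → Ȟ^1 ≅ 0
degree 2: 4−0−4 = 0 → Ȟ^2 ≅ 0


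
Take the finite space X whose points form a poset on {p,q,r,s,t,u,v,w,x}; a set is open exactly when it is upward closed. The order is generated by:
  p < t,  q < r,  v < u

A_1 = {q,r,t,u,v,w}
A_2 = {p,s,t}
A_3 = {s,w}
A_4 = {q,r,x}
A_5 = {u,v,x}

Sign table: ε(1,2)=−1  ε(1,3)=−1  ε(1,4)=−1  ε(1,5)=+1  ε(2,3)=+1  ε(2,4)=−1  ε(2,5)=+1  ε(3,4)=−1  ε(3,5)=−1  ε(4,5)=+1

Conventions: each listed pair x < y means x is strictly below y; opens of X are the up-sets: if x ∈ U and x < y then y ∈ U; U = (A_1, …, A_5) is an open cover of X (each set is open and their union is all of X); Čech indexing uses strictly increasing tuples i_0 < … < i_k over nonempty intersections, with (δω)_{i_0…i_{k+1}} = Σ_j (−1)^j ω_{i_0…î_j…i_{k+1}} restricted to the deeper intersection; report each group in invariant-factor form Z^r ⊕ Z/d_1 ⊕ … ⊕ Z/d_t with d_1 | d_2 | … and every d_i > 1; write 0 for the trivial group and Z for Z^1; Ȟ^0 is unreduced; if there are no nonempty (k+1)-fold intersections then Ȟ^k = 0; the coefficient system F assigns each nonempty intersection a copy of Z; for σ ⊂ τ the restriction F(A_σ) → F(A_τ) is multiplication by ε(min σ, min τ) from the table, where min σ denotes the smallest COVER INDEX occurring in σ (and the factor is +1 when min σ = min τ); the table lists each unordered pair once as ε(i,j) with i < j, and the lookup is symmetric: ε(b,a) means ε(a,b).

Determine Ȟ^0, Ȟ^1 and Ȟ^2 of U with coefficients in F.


Ȟ^0 ≅ 0, Ȟ^1 ≅ Z ⊕ Z/2, Ȟ^2 ≅ 0

nonempty intersections:
  A12={t} A13={w} A14={q,r} A15={u,v} A23={s} A45={x}
C dims 5,6; δ0: rk 5, SNF 1^4·2
Ȟ^0: (5−5)−0=0 ⇒ 0
Ȟ^1: (6−0)−5=1 plus torsion [2] ⇒ Z ⊕ Z/2
Ȟ^2: (0−0)−0=0 ⇒ 0


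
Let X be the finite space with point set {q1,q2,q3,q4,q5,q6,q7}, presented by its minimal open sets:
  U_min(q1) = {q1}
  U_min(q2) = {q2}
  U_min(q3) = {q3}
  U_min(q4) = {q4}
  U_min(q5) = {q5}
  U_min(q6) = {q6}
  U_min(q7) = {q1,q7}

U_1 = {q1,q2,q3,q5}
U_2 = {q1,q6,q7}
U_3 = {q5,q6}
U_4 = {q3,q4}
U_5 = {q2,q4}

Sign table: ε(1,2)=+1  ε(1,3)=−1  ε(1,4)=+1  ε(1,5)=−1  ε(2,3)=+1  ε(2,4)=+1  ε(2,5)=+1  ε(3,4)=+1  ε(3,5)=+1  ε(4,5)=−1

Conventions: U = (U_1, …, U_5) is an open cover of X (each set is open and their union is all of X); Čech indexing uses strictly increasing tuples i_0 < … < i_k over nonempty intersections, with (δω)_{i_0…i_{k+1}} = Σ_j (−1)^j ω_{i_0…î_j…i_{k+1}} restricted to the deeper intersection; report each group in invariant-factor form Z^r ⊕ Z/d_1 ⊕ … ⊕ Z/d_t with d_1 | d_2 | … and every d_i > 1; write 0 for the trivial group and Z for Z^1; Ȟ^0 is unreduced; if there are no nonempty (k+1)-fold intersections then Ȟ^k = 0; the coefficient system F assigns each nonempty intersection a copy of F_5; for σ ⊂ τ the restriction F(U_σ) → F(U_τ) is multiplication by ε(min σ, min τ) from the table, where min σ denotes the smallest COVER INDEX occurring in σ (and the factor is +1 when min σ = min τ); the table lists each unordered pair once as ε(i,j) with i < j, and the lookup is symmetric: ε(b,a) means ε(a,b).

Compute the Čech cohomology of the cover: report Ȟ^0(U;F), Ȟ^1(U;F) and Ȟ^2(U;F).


nonempty overlaps:
  U12={q1} U13={q5} U14={q3} U15={q2} U23={q6} U45={q4}
C dims 5,6; δ0: rk_F5 5
degree 0: 5−5−0 = 0 → Ȟ^0 ≅ 0
degree 1: 6−0−5 = 1 → Ȟ^1 ≅ Z/5
degree 2: 0−0−0 = 0 → Ȟ^2 ≅ 0

Ȟ^0(U;F) ≅ 0, Ȟ^1(U;F) ≅ Z/5 and Ȟ^2(U;F) ≅ 0
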